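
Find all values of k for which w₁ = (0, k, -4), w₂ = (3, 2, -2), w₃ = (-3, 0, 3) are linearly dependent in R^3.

k = -8

Dependence holds iff the 3×3 matrix [w₁ w₂ w₃] is singular.
The determinant works out to -3*k - 24.
Setting this to zero gives k = -8.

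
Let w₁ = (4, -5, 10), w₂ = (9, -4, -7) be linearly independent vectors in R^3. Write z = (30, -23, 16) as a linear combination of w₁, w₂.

Since w₁, w₂ are independent, the coefficients expressing z are uniquely determined by a linear system.
Back-substitution yields (α₁, α₂) = (3, 2).

z = 3w₁ + 2w₂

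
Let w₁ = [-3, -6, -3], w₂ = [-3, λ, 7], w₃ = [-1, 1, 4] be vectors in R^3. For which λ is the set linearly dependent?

Dependence holds iff the 3×3 matrix [w₁ w₂ w₃] is singular.
The determinant works out to -15*λ.
Setting this to zero gives λ = 0.

λ = 0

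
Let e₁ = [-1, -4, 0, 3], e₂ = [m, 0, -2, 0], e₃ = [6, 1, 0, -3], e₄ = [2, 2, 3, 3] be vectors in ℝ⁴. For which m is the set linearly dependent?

m = -26/3

The vectors are dependent exactly when the determinant of the matrix with rows e₁, e₂, e₃, e₄ vanishes.
Expanding, det = 27*m + 234.
This vanishes exactly when m = -26/3.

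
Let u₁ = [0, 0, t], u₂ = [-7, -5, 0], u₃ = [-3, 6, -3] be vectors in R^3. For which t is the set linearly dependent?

t = 0

The set is linearly dependent precisely when det[u₁; u₂; u₃] = 0.
Cofactor expansion gives det = -57*t.
This vanishes exactly when t = 0.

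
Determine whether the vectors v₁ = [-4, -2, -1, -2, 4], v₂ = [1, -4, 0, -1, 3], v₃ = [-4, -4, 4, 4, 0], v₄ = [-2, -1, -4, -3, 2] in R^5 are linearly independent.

Place the vectors as rows of a 4×5 matrix and reduce to echelon form.
The reduction yields 4 nonzero rows, so the rank is 4.
Since rank = 4 (the number of vectors), the set is linearly independent.

linearly independent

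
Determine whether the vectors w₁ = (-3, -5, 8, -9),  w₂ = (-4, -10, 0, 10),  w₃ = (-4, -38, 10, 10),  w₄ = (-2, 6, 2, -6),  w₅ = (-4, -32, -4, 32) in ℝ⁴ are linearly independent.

There are 5 vectors in a 4-dimensional space, so they cannot be linearly independent.

linearly dependent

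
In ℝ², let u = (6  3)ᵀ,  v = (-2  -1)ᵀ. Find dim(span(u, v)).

Put the 2×2 matrix [u|v] into echelon form.
Exactly 1 pivot survives; hence the rank is 1.

dim = 1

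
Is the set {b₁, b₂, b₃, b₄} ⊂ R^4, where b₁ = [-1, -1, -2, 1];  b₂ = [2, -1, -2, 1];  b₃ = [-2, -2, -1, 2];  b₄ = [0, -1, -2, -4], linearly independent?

The matrix [b₁|b₂|b₃|b₄] has determinant -45.
A nonzero determinant means the columns are linearly independent.

linearly independent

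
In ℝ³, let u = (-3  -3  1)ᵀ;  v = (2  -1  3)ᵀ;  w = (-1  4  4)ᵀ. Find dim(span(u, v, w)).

Put the 3×3 matrix [u|v|w] into echelon form.
Reduction leaves 3 leading entries, giving rank 3.

3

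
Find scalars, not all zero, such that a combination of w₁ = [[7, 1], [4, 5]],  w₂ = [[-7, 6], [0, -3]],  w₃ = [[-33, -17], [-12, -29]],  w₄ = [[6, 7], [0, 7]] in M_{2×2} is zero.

3w₁ + w₃ + 2w₄ = 0

Pass to coordinate vectors relative to the basis {E₁₁, E₁₂, E₂₁, E₂₂}.
Row-reduce the matrix with w₁, w₂, w₃, w₄ as columns; the null space gives the coefficients.
One solution (up to scaling) is (3, 0, 1, 2).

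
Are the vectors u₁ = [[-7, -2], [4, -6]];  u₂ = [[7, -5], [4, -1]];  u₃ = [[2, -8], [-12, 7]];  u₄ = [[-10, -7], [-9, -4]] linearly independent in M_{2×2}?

linearly independent

Take coordinates with respect to the standard basis {E₁₁, E₁₂, E₂₁, E₂₂}.
Form the 4×4 matrix with these as columns; its determinant is 4387.
A nonzero determinant means the columns are linearly independent.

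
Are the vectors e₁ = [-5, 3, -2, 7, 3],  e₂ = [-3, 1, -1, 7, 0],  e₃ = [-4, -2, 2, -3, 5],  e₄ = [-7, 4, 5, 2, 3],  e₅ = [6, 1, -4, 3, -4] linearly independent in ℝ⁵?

Row-reduce the matrix whose columns are e₁, e₂, e₃, e₄, e₅.
The reduction yields 5 nonzero rows, so the rank is 5.
Since rank = 5 (the number of vectors), the set is linearly independent.

linearly independent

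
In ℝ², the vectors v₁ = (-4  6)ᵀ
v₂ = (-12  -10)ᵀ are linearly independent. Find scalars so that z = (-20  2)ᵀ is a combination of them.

z = 2v₁ + v₂

Since v₁, v₂ are independent, the coefficients expressing z are uniquely determined by a linear system.
Row-reducing the augmented matrix gives the unique coefficients (α₁, α₂) = (2, 1).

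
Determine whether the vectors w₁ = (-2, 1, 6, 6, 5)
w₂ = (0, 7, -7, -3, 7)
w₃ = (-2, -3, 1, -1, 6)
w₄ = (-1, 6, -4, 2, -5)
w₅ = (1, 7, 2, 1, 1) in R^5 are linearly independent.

linearly independent

Form the 5×5 matrix with these as columns; its determinant is -7479.
A nonzero determinant means the columns are linearly independent.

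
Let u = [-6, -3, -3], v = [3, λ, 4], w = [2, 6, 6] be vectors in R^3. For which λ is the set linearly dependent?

Dependence holds iff the 3×3 matrix [u v w] is singular.
Cofactor expansion gives det = 120 - 30*λ.
Setting this to zero gives λ = 4.

λ = 4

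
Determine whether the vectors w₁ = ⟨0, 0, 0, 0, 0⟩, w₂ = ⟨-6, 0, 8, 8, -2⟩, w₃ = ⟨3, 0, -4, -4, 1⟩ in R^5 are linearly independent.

linearly dependent

One of the vectors is the zero vector, so the set is linearly dependent.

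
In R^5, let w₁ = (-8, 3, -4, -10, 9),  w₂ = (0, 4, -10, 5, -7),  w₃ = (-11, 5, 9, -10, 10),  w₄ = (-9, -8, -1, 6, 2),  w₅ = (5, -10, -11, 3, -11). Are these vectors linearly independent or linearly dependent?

linearly independent

Place the vectors as rows of a 5×5 matrix and reduce to echelon form.
The reduction yields 5 nonzero rows, so the rank is 5.
Since rank = 5 (the number of vectors), the set is linearly independent.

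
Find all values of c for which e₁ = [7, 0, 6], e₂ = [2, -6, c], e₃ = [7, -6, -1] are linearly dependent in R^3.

c = -37/7

Place the vectors as rows of a 3×3 matrix; dependence ⇔ determinant zero.
Cofactor expansion gives det = 42*c + 222.
Solving 42*c + 222 = 0 yields c = -37/7.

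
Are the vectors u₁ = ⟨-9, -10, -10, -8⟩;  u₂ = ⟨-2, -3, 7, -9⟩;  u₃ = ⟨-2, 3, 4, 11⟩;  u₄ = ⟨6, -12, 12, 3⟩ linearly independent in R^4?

Row-reduce the matrix whose columns are u₁, u₂, u₃, u₄.
The reduction yields 4 nonzero rows, so the rank is 4.
Since rank = 4 (the number of vectors), the set is linearly independent.

linearly independent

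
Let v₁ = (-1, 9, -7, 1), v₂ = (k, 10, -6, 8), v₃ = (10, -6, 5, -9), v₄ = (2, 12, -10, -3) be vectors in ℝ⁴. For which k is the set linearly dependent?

The set is linearly dependent precisely when det[v₁; v₂; v₃; v₄] = 0.
The determinant works out to 63*k + 322.
Setting this to zero gives k = -46/9.

k = -46/9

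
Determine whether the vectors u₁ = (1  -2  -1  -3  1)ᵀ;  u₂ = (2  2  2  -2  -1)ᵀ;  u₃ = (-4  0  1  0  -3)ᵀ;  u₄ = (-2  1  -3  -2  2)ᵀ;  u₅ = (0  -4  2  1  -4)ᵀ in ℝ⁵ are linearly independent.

Form the 5×5 matrix with these as columns; its determinant is 323.
A nonzero determinant means the columns are linearly independent.

linearly independent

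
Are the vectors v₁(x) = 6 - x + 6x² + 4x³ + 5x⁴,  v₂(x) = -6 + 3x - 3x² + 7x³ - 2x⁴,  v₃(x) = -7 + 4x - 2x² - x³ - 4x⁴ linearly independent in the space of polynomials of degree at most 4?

Write each element as a coordinate vector in ℝ⁵ using {1, x, …, x⁴}.
Row-reduce the matrix whose columns are v₁, v₂, v₃.
The reduction yields 3 nonzero rows, so the rank is 3.
Since rank = 3 (the number of vectors), the set is linearly independent.

linearly independent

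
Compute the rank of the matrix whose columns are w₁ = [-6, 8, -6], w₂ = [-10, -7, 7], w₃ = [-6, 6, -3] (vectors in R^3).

Apply Gaussian elimination to the matrix whose rows are w₁, w₂, w₃.
Exactly 3 pivots survive; hence the rank is 3.

3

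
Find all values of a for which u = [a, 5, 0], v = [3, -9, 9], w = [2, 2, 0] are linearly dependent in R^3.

a = 5

The vectors are dependent exactly when the determinant of the matrix with rows u, v, w vanishes.
Cofactor expansion gives det = 90 - 18*a.
This vanishes exactly when a = 5.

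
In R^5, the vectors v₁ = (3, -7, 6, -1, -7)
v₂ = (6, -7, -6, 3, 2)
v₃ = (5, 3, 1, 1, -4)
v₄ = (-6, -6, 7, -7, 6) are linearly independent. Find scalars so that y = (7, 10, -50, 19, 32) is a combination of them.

Write y = a₁v₁ + … + a₄v₄ and equate components.
Back-substitution yields (a₁, …, a₄) = (-4, 3, -1, -1).

y = -4v₁ + 3v₂ - v₃ - v₄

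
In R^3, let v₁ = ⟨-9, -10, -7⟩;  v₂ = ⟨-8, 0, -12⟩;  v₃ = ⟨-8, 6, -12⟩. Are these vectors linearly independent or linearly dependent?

Place the vectors as rows of a 3×3 matrix and reduce to echelon form.
The reduction yields 3 nonzero rows, so the rank is 3.
Since rank = 3 (the number of vectors), the set is linearly independent.

linearly independent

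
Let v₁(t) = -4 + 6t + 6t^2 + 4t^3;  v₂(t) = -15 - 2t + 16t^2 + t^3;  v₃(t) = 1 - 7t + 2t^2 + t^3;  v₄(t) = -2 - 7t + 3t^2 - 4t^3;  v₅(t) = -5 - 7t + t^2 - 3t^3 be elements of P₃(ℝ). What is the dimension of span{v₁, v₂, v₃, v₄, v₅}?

Pass to coordinate vectors with respect to the basis {1, t, …, t^3}.
Form the matrix with v₁, v₂, v₃, v₄, v₅ as columns and reduce.
Reduction leaves 4 leading entries, giving rank 4.
(With 5 elements in a 4-dimensional space the rank is at most 4.)

4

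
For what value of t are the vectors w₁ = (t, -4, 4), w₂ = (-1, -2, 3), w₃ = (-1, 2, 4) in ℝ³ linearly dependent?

t = -10/7

The vectors are dependent exactly when the determinant of the matrix with rows w₁, w₂, w₃ vanishes.
Cofactor expansion gives det = -14*t - 20.
Solving -14*t - 20 = 0 yields t = -10/7.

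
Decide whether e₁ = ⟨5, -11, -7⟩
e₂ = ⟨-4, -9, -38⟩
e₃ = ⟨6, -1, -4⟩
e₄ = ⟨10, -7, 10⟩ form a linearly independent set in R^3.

There are 4 vectors in a 3-dimensional space, so they cannot be linearly independent.

linearly dependent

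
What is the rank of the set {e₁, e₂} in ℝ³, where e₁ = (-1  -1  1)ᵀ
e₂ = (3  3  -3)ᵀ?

1

Put the 3×2 matrix [e₁|e₂] into echelon form.
There is 1 pivot column, so rank = 1.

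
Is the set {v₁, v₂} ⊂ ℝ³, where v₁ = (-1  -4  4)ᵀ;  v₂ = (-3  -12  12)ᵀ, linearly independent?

linearly dependent

Row-reduce the matrix whose columns are v₁, v₂.
The reduction yields 1 nonzero row, so the rank is 1.
Since rank 1 < 2, the set is linearly dependent.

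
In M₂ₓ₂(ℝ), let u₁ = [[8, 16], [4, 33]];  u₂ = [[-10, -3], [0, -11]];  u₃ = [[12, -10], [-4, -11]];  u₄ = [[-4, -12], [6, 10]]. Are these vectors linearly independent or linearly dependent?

linearly dependent

Take coordinates with respect to the standard basis {E₁₁, E₁₂, E₂₁, E₂₂}.
Place the vectors as rows of a 4×4 matrix and reduce to echelon form.
The reduction yields 3 nonzero rows, so the rank is 3.
Since rank 3 < 4, the set is linearly dependent.
Indeed u₁ + 2u₂ + u₃ = 0.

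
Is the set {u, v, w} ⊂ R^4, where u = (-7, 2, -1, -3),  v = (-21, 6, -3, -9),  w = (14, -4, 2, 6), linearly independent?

linearly dependent

One vector is a scalar multiple of another, so the set is dependent.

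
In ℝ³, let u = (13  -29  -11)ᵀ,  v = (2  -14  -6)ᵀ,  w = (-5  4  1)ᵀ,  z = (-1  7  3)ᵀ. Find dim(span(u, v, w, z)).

Apply Gaussian elimination to the matrix whose rows are u, v, w, z.
The echelon form has 2 nonzero rows, so the rank is 2.
(With 4 elements in a 3-dimensional space the rank is at most 3.)

2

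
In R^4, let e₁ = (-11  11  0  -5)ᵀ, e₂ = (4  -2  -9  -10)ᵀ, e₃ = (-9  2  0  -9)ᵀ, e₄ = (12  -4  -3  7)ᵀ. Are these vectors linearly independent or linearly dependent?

Form the 4×4 matrix with these as columns; its determinant is 237.
A nonzero determinant means the columns are linearly independent.

linearly independent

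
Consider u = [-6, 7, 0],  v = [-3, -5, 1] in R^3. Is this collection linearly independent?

Row-reduce the matrix whose columns are u, v.
The reduction yields 2 nonzero rows, so the rank is 2.
Since rank = 2 (the number of vectors), the set is linearly independent.

linearly independent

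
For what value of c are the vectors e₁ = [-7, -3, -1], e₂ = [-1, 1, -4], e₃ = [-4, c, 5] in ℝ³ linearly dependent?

c = -34/9

Place the vectors as rows of a 3×3 matrix; dependence ⇔ determinant zero.
Cofactor expansion gives det = -27*c - 102.
This vanishes exactly when c = -34/9.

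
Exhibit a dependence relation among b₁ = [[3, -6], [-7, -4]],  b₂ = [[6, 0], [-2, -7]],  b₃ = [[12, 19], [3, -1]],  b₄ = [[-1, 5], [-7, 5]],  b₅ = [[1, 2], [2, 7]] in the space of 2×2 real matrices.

2b₁ - 3b₂ + b₃ - b₄ - b₅ = 0

Pass to coordinate vectors relative to the basis {E₁₁, E₁₂, E₂₁, E₂₂}.
Row-reduce the matrix with b₁, b₂, b₃, b₄, b₅ as columns; the null space gives the coefficients.
The free variable yields coefficients (2, -3, 1, -1, -1) (any nonzero multiple also works).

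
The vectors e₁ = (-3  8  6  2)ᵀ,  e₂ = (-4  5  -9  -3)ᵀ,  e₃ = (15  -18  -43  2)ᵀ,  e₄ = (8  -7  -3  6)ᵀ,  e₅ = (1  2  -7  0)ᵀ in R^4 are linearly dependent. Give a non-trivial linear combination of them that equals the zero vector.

Write the vectors as columns of a matrix and find a nonzero vector in its null space.
The free variable yields coefficients (2, -2, 1, -2, -1) (any nonzero multiple also works).

2e₁ - 2e₂ + e₃ - 2e₄ - e₅ = 0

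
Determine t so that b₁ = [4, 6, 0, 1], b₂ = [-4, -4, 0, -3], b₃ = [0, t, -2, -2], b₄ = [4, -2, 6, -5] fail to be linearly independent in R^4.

t = 20/3

Place the vectors as rows of a 4×4 matrix; dependence ⇔ determinant zero.
The determinant works out to 320 - 48*t.
This vanishes exactly when t = 20/3.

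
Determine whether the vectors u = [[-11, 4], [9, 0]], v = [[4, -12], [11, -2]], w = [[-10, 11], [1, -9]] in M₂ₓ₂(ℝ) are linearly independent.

Take coordinates with respect to the standard basis {E₁₁, E₁₂, E₂₁, E₂₂}.
Place the vectors as rows of a 3×4 matrix and reduce to echelon form.
The reduction yields 3 nonzero rows, so the rank is 3.
Since rank = 3 (the number of vectors), the set is linearly independent.

linearly independent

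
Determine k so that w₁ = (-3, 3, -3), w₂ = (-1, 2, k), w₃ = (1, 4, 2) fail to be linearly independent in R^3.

Dependence holds iff the 3×3 matrix [w₁ w₂ w₃] is singular.
Cofactor expansion gives det = 15*k + 12.
This vanishes exactly when k = -4/5.

k = -4/5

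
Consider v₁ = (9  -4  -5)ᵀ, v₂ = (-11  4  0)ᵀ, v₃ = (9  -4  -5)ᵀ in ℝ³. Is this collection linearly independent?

Two of the vectors are equal, giving an immediate dependence.

linearly dependent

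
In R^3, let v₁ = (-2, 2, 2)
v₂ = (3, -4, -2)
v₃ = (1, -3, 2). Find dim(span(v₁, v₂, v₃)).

Form the matrix with v₁, v₂, v₃ as columns and reduce.
Reduction leaves 3 leading entries, giving rank 3.

dim = 3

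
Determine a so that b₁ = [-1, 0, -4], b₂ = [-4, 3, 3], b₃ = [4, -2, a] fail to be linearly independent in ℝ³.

The vectors are dependent exactly when the determinant of the matrix with rows b₁, b₂, b₃ vanishes.
Expanding, det = 10 - 3*a.
This vanishes exactly when a = 10/3.

a = 10/3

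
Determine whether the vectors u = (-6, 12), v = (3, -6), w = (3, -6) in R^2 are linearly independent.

linearly dependent

There are 3 vectors in a 2-dimensional space, so they cannot be linearly independent.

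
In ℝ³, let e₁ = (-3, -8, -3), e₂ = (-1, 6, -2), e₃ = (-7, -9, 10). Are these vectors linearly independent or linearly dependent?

linearly independent

Row-reduce the matrix whose columns are e₁, e₂, e₃.
The reduction yields 3 nonzero rows, so the rank is 3.
Since rank = 3 (the number of vectors), the set is linearly independent.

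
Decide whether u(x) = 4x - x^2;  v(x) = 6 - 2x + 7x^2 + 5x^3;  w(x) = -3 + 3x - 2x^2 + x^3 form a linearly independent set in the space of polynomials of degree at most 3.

Write each element as a coordinate vector in ℝ⁴ using {1, x, …, x^3}.
Row-reduce the matrix whose columns are u, v, w.
The reduction yields 3 nonzero rows, so the rank is 3.
Since rank = 3 (the number of vectors), the set is linearly independent.

linearly independent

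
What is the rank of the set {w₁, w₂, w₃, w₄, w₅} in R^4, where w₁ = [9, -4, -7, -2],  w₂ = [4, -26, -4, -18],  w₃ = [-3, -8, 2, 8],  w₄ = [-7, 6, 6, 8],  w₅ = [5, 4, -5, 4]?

Form the matrix with w₁, w₂, w₃, w₄, w₅ as columns and reduce.
There are 4 pivot columns, so rank = 4.
(With 5 elements in a 4-dimensional space the rank is at most 4.)

4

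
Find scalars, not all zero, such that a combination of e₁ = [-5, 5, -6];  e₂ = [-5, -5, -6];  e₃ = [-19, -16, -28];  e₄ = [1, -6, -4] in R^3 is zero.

e₁ + 3e₂ - e₃ + e₄ = 0

Set up α₁e₁ + … + α₄e₄ = 0 and solve the homogeneous system.
The free variable yields coefficients (1, 3, -1, 1) (any nonzero multiple also works).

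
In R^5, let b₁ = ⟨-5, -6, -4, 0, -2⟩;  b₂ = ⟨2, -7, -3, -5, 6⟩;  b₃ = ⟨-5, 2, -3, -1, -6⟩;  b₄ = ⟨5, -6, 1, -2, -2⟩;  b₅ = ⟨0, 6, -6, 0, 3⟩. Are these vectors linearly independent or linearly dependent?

linearly independent

The matrix [b₁|b₂|b₃|b₄|b₅] has determinant -17541.
A nonzero determinant means the columns are linearly independent.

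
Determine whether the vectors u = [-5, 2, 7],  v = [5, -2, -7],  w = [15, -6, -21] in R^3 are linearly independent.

One vector is a scalar multiple of another, so the set is dependent.

linearly dependent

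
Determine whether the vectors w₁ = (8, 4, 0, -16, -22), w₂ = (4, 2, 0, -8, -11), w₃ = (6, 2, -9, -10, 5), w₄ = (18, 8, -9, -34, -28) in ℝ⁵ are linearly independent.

linearly dependent

One vector is a scalar multiple of another, so the set is dependent.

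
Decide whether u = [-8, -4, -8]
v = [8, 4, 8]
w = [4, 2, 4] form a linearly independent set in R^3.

Place the vectors as rows of a 3×3 matrix and reduce to echelon form.
The reduction yields 1 nonzero row, so the rank is 1.
Since rank 1 < 3, the set is linearly dependent.
Indeed u + v = 0.

linearly dependent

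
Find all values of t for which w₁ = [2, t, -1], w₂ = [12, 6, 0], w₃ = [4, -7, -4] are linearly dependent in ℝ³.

t = -5/4

Dependence holds iff the 3×3 matrix [w₁ w₂ w₃] is singular.
Expanding, det = 48*t + 60.
Solving 48*t + 60 = 0 yields t = -5/4.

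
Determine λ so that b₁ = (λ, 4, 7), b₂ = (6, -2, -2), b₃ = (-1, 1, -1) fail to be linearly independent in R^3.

λ = -15

The vectors are dependent exactly when the determinant of the matrix with rows b₁, b₂, b₃ vanishes.
Expanding, det = 4*λ + 60.
Setting this to zero gives λ = -15.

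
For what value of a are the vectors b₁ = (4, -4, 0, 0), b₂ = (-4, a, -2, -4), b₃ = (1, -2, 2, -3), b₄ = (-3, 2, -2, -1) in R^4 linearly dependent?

Place the vectors as rows of a 4×4 matrix; dependence ⇔ determinant zero.
Expanding, det = 48 - 32*a.
This vanishes exactly when a = 3/2.

a = 3/2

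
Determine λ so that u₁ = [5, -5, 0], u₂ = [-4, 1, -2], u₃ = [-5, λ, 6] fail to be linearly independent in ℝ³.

λ = 14

Place the vectors as rows of a 3×3 matrix; dependence ⇔ determinant zero.
Cofactor expansion gives det = 10*λ - 140.
This vanishes exactly when λ = 14.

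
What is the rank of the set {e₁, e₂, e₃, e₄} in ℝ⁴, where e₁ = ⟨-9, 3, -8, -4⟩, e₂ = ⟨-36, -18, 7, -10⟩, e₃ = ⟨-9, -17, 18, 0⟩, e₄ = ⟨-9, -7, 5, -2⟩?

Apply Gaussian elimination to the matrix whose rows are e₁, e₂, e₃, e₄.
Reduction leaves 2 leading entries, giving rank 2.

rank 2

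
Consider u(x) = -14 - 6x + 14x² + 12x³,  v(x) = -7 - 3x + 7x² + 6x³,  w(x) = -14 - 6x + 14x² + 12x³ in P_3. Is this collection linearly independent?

Write each element as a coordinate vector in ℝ⁴ using {1, x, …, x³}.
Place the vectors as rows of a 3×4 matrix and reduce to echelon form.
The reduction yields 1 nonzero row, so the rank is 1.
Since rank 1 < 3, the set is linearly dependent.
Indeed u - 2v = 0.

linearly dependent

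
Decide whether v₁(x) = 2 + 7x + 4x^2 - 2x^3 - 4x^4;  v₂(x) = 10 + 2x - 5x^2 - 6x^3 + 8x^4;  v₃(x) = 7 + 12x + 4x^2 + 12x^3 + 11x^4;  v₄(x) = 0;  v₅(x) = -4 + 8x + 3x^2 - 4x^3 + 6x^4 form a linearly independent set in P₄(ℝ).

Take coordinates with respect to the standard basis {1, x, …, x^4}.
One of the vectors is the zero vector, so the set is linearly dependent.

linearly dependent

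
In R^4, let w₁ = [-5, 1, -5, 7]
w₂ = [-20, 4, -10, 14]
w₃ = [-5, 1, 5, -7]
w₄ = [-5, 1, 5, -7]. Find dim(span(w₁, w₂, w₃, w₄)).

2

Put the 4×4 matrix [w₁|w₂|w₃|w₄] into echelon form.
The echelon form has 2 nonzero rows, so the rank is 2.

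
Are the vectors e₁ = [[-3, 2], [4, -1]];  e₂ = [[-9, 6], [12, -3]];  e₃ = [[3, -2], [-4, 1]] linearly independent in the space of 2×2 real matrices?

Take coordinates with respect to the standard basis {E₁₁, E₁₂, E₂₁, E₂₂}.
Place the vectors as rows of a 3×4 matrix and reduce to echelon form.
The reduction yields 1 nonzero row, so the rank is 1.
Since rank 1 < 3, the set is linearly dependent.

linearly dependent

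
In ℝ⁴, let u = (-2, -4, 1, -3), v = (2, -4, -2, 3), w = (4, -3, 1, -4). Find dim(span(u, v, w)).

3

Apply Gaussian elimination to the matrix whose rows are u, v, w.
There are 3 pivot columns, so rank = 3.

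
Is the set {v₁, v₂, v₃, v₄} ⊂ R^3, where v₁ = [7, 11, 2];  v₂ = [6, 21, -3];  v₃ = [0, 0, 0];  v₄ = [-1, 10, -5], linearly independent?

linearly dependent

There are 4 vectors in a 3-dimensional space, so they cannot be linearly independent.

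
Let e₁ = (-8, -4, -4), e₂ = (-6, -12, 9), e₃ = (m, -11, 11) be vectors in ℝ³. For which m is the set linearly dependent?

The set is linearly dependent precisely when det[e₁; e₂; e₃] = 0.
The determinant works out to -84*m - 264.
Solving -84*m - 264 = 0 yields m = -22/7.

m = -22/7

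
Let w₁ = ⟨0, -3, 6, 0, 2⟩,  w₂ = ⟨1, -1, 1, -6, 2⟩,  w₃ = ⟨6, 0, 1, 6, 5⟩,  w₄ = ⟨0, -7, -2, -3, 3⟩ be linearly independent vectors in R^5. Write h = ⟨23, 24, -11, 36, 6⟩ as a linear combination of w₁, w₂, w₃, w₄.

Set up the augmented matrix [w₁ | w₂ | w₃ | w₄ | h] and row-reduce.
The system has the unique solution (c₁, …, c₄) = (-3, -1, 4, -2).

h = -3w₁ - w₂ + 4w₃ - 2w₄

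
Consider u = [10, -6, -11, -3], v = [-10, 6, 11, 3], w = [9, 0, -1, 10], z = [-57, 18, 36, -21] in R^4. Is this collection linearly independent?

linearly dependent

Place the vectors as rows of a 4×4 matrix and reduce to echelon form.
The reduction yields 2 nonzero rows, so the rank is 2.
Since rank 2 < 4, the set is linearly dependent.
Indeed u + v = 0.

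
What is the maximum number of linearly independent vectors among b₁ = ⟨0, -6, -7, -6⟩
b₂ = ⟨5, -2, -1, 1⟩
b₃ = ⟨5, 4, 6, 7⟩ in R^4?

2

Row-reduce the 3×4 matrix with these as rows.
Exactly 2 pivots survive; hence the rank is 2.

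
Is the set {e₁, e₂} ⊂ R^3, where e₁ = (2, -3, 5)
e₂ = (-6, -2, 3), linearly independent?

Place the vectors as rows of a 2×3 matrix and reduce to echelon form.
The reduction yields 2 nonzero rows, so the rank is 2.
Since rank = 2 (the number of vectors), the set is linearly independent.

linearly independent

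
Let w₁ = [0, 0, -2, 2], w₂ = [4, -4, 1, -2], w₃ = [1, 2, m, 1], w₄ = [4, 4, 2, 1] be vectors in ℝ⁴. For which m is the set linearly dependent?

m = 1/4

The set is linearly dependent precisely when det[w₁; w₂; w₃; w₄] = 0.
Expanding, det = 64*m - 16.
Setting this to zero gives m = 1/4.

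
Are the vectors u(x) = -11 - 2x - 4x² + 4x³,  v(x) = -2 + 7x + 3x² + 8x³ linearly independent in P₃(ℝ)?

linearly independent

Take coordinates with respect to the standard basis {1, x, …, x³}.
Row-reduce the matrix whose columns are u, v.
The reduction yields 2 nonzero rows, so the rank is 2.
Since rank = 2 (the number of vectors), the set is linearly independent.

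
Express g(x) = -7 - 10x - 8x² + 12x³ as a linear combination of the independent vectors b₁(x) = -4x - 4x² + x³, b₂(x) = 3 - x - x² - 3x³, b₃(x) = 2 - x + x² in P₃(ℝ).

g = 3b₁ - 3b₂ + b₃

Take coordinate vectors relative to {1, x, …, x³}.
Set up the augmented matrix [b₁ | b₂ | b₃ | g] and row-reduce.
The system has the unique solution (c₁, c₂, c₃) = (3, -3, 1).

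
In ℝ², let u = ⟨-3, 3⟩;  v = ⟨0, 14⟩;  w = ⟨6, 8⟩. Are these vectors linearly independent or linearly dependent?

linearly dependent

There are 3 vectors in a 2-dimensional space, so they cannot be linearly independent.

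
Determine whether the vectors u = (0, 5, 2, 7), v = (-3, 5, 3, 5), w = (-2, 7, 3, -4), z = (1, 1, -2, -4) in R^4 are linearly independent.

linearly independent

Form the 4×4 matrix with these as columns; its determinant is -344.
A nonzero determinant means the columns are linearly independent.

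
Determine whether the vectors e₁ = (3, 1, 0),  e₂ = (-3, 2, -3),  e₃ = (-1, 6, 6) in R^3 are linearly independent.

linearly independent

The matrix [e₁|e₂|e₃] has determinant 111.
A nonzero determinant means the columns are linearly independent.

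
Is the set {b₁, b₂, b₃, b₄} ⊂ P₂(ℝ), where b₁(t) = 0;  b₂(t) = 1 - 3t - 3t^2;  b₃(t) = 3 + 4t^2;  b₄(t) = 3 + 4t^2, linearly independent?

linearly dependent

Take coordinates with respect to the standard basis {1, t, t^2}.
There are 4 vectors in a 3-dimensional space, so they cannot be linearly independent.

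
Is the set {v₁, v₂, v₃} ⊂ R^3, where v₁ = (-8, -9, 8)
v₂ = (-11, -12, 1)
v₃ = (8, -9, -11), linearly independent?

linearly independent

The matrix [v₁|v₂|v₃] has determinant 1449.
A nonzero determinant means the columns are linearly independent.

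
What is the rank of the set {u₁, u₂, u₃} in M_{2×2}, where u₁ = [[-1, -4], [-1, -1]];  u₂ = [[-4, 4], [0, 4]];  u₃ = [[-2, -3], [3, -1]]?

Represent each element by its coordinate vector in ℝ⁴.
Apply Gaussian elimination to the matrix whose rows are u₁, u₂, u₃.
Exactly 3 pivots survive; hence the rank is 3.

3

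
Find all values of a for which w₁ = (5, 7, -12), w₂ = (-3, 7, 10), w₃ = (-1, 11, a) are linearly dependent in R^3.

Place the vectors as rows of a 3×3 matrix; dependence ⇔ determinant zero.
The determinant works out to 56*a - 308.
Solving 56*a - 308 = 0 yields a = 11/2.

a = 11/2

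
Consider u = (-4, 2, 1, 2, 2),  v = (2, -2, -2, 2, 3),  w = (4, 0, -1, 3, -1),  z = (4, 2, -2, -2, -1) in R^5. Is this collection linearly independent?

Row-reduce the matrix whose columns are u, v, w, z.
The reduction yields 4 nonzero rows, so the rank is 4.
Since rank = 4 (the number of vectors), the set is linearly independent.

linearly independent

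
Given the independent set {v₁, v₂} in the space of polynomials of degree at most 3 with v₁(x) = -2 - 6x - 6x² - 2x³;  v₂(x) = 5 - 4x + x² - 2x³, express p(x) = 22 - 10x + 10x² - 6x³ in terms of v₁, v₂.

Work in coordinates with respect to the standard basis {1, x, …, x³}.
Write p = c₁v₁ + c₂v₂ and equate components.
Back-substitution yields (c₁, c₂) = (-1, 4).

p = -v₁ + 4v₂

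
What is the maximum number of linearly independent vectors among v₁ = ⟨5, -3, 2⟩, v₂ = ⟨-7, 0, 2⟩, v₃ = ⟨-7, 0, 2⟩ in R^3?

Apply Gaussian elimination to the matrix whose rows are v₁, v₂, v₃.
There are 2 pivot columns, so rank = 2.

2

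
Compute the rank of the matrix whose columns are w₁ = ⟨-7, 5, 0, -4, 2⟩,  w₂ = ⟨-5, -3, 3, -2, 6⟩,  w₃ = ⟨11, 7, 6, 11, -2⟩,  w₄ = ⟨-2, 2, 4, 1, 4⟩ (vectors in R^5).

Row-reduce the 4×5 matrix with these as rows.
The echelon form has 3 nonzero rows, so the rank is 3.

3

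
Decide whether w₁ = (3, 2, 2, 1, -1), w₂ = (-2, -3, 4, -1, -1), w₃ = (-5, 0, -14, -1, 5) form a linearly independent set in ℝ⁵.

Row-reduce the matrix whose columns are w₁, w₂, w₃.
The reduction yields 2 nonzero rows, so the rank is 2.
Since rank 2 < 3, the set is linearly dependent.
Indeed 3w₁ + 2w₂ + w₃ = 0.

linearly dependent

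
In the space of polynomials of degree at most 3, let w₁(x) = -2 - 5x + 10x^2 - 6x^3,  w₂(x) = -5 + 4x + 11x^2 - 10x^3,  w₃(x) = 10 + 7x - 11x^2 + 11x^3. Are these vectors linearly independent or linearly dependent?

linearly independent

Write each element as a coordinate vector in ℝ⁴ using {1, x, …, x^3}.
Row-reduce the matrix whose columns are w₁, w₂, w₃.
The reduction yields 3 nonzero rows, so the rank is 3.
Since rank = 3 (the number of vectors), the set is linearly independent.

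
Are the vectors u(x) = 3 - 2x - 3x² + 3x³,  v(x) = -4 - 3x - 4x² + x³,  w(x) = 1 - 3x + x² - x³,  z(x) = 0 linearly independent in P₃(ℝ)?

linearly dependent

Write each element as a coordinate vector in ℝ⁴ using {1, x, …, x³}.
One of the vectors is the zero vector, so the set is linearly dependent.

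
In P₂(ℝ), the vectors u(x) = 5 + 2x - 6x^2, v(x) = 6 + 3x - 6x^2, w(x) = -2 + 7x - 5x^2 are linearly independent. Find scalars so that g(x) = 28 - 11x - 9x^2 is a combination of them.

Identify each element with its coordinate vector in ℝ³ via {1, x, x^2}.
Solve the system with u, v, w as columns and g as the right-hand side.
Row-reducing the augmented matrix gives the unique coefficients (α₁, α₂, α₃) = (2, 2, -3).

g = 2u + 2v - 3w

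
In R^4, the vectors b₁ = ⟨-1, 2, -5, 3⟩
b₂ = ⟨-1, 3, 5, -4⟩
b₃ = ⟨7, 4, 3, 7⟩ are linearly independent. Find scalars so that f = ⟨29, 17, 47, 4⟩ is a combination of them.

Set up the augmented matrix [b₁ | b₂ | b₃ | f] and row-reduce.
The system has the unique solution (a₁, a₂, a₃) = (-4, 3, 4).

f = -4b₁ + 3b₂ + 4b₃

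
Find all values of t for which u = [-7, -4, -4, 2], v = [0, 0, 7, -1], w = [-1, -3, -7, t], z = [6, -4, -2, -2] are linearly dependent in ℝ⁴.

Dependence holds iff the 4×4 matrix [u v w z] is singular.
The determinant works out to 364*t - 312.
Solving 364*t - 312 = 0 yields t = 6/7.

t = 6/7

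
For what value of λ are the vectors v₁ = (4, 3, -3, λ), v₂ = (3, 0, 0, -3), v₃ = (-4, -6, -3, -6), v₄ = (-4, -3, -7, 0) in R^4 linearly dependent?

Place the vectors as rows of a 4×4 matrix; dependence ⇔ determinant zero.
Expanding, det = 180 - 99*λ.
Solving 180 - 99*λ = 0 yields λ = 20/11.

λ = 20/11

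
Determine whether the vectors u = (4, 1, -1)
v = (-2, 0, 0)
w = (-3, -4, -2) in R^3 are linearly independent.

Form the 3×3 matrix with these as columns; its determinant is -12.
A nonzero determinant means the columns are linearly independent.

linearly independent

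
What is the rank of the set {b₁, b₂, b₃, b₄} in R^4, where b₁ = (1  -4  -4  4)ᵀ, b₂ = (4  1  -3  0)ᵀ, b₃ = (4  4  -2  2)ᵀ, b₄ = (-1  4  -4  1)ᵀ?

Put the 4×4 matrix [b₁|b₂|b₃|b₄] into echelon form.
The echelon form has 4 nonzero rows, so the rank is 4.

4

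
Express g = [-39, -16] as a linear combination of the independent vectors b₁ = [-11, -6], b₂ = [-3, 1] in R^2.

g = 3b₁ + 2b₂

Solve the system with b₁, b₂ as columns and g as the right-hand side.
The system has the unique solution (c₁, c₂) = (3, 2).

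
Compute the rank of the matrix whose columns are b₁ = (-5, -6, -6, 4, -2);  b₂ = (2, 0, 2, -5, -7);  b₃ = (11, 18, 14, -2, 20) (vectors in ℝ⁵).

2

Apply Gaussian elimination to the matrix whose rows are b₁, b₂, b₃.
There are 2 pivot columns, so rank = 2.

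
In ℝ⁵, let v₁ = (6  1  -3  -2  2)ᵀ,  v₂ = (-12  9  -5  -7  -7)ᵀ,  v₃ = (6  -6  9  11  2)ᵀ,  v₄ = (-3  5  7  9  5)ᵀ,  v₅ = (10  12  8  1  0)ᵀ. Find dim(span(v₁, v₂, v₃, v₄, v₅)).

5

Row-reduce the 5×5 matrix with these as rows.
Exactly 5 pivots survive; hence the rank is 5.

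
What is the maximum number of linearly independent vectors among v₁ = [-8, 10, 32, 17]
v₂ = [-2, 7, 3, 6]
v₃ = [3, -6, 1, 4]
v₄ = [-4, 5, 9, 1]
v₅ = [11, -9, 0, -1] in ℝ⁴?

4

Row-reduce the 5×4 matrix with these as rows.
There are 4 pivot columns, so rank = 4.
(With 5 elements in a 4-dimensional space the rank is at most 4.)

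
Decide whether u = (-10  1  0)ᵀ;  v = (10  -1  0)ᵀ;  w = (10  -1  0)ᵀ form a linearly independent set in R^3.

linearly dependent

Row-reduce the matrix whose columns are u, v, w.
The reduction yields 1 nonzero row, so the rank is 1.
Since rank 1 < 3, the set is linearly dependent.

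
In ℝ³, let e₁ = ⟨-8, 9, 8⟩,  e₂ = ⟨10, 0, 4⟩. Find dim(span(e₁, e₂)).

Put the 3×2 matrix [e₁|e₂] into echelon form.
Reduction leaves 2 leading entries, giving rank 2.

dim = 2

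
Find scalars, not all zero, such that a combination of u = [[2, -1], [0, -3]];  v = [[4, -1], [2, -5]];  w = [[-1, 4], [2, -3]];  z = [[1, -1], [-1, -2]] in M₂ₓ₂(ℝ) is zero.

3u - v - 2z = 0

Pass to coordinate vectors relative to the basis {E₁₁, E₁₂, E₂₁, E₂₂}.
Set up α₁u + … + α₄z = 0 and solve the homogeneous system.
The free variable yields coefficients (3, -1, 0, -2) (any nonzero multiple also works).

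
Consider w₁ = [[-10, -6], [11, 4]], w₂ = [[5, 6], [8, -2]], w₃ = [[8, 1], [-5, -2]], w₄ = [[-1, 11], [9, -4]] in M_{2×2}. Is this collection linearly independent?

Take coordinates with respect to the standard basis {E₁₁, E₁₂, E₂₁, E₂₂}.
Form the 4×4 matrix with these as columns; its determinant is 1164.
A nonzero determinant means the columns are linearly independent.

linearly independent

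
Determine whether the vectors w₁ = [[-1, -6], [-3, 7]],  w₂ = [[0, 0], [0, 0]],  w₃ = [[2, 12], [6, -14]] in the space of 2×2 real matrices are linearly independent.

Write each element as a coordinate vector in ℝ⁴ using {E₁₁, E₁₂, E₂₁, E₂₂}.
One of the vectors is the zero vector, so the set is linearly dependent.

linearly dependent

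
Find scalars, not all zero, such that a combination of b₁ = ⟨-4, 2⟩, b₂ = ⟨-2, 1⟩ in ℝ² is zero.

b₁ - 2b₂ = 0

Solve the homogeneous system with b₁, b₂ as columns by row-reducing the coefficient matrix.
The free variable yields coefficients (1, -2) (any nonzero multiple also works).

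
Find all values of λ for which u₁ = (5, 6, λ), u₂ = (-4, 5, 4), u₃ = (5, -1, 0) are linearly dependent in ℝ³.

The vectors are dependent exactly when the determinant of the matrix with rows u₁, u₂, u₃ vanishes.
The determinant works out to 140 - 21*λ.
Solving 140 - 21*λ = 0 yields λ = 20/3.

λ = 20/3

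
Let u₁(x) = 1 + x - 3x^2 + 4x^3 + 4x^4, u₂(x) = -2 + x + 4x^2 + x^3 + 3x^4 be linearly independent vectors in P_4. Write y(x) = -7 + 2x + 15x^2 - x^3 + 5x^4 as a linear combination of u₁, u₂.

y = -u₁ + 3u₂

Take coordinate vectors relative to {1, x, …, x^4}.
Solve the system with u₁, u₂ as columns and y as the right-hand side.
Row-reducing the augmented matrix gives the unique coefficients (a₁, a₂) = (-1, 3).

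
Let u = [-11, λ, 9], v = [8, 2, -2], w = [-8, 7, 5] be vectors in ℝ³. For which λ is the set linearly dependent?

The vectors are dependent exactly when the determinant of the matrix with rows u, v, w vanishes.
Expanding, det = 384 - 24*λ.
Solving 384 - 24*λ = 0 yields λ = 16.

λ = 16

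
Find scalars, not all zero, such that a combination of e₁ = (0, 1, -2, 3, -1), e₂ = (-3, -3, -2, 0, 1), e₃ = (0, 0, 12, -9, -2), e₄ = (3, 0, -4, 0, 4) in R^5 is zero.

Solve the homogeneous system with e₁, e₂, e₃, e₄ as columns by row-reducing the coefficient matrix.
The free variable yields coefficients (3, 1, 1, 1) (any nonzero multiple also works).

3e₁ + e₂ + e₃ + e₄ = 0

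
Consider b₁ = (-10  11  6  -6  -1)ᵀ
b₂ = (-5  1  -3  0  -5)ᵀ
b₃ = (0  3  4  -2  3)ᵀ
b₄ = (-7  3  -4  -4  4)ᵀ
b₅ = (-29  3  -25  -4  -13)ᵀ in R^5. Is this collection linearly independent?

linearly dependent

Place the vectors as rows of a 5×5 matrix and reduce to echelon form.
The reduction yields 3 nonzero rows, so the rank is 3.
Since rank 3 < 5, the set is linearly dependent.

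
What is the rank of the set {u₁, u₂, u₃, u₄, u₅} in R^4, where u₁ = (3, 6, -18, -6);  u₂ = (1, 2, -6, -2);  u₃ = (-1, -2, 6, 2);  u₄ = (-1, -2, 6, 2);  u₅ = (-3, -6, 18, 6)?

1

Apply Gaussian elimination to the matrix whose rows are u₁, u₂, u₃, u₄, u₅.
Exactly 1 pivot survives; hence the rank is 1.
(With 5 elements in a 4-dimensional space the rank is at most 4.)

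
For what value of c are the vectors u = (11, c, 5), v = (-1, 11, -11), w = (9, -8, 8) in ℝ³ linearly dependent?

c = -5

Dependence holds iff the 3×3 matrix [u v w] is singular.
The determinant works out to -91*c - 455.
Solving -91*c - 455 = 0 yields c = -5.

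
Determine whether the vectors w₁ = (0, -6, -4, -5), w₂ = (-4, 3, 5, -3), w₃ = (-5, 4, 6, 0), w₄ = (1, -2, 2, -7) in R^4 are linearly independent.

linearly independent

Form the 4×4 matrix with these as columns; its determinant is 280.
A nonzero determinant means the columns are linearly independent.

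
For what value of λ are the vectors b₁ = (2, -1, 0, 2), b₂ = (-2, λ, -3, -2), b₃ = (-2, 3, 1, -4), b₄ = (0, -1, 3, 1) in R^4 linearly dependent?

Dependence holds iff the 4×4 matrix [b₁ b₂ b₃ b₄] is singular.
The determinant works out to 14*λ - 14.
Solving 14*λ - 14 = 0 yields λ = 1.

λ = 1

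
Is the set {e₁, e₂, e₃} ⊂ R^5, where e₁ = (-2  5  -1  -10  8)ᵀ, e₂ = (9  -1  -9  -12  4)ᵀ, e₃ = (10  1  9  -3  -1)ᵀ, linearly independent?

linearly independent

Row-reduce the matrix whose columns are e₁, e₂, e₃.
The reduction yields 3 nonzero rows, so the rank is 3.
Since rank = 3 (the number of vectors), the set is linearly independent.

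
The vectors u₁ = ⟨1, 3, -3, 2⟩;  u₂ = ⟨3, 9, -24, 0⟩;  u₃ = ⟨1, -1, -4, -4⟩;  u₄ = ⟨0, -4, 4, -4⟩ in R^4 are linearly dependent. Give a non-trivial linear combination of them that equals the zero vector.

u₂ - 3u₃ + 3u₄ = 0

Set up α₁u₁ + … + α₄u₄ = 0 and solve the homogeneous system.
The free variable yields coefficients (0, 1, -3, 3) (any nonzero multiple also works).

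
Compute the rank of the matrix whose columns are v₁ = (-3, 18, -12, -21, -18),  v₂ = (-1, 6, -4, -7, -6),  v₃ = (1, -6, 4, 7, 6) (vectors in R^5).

1

Row-reduce the 3×5 matrix with these as rows.
Exactly 1 pivot survives; hence the rank is 1.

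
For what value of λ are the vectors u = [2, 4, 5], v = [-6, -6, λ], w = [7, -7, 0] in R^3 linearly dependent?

λ = -10

The set is linearly dependent precisely when det[u; v; w] = 0.
The determinant works out to 42*λ + 420.
Solving 42*λ + 420 = 0 yields λ = -10.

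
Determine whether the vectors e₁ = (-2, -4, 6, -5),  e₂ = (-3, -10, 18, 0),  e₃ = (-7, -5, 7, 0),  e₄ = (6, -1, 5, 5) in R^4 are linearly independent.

Form the 4×4 matrix with these as columns; its determinant is 0.
A zero determinant means the columns are linearly dependent.

linearly dependent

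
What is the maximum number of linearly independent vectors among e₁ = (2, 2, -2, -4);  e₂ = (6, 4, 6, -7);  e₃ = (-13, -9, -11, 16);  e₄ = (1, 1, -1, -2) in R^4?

Form the matrix with e₁, e₂, e₃, e₄ as columns and reduce.
Exactly 2 pivots survive; hence the rank is 2.

2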